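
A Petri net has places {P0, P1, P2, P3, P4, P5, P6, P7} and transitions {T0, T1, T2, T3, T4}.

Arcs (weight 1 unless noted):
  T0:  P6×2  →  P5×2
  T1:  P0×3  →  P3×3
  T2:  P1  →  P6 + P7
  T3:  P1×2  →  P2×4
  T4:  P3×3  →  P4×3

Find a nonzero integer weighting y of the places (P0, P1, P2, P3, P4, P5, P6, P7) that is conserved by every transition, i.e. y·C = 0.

y = (P0:1, P1:0, P2:0, P3:1, P4:1, P5:0, P6:0, P7:0)

Incidence matrix C (rows=places, cols=transitions):
       T0   T1   T2   T3   T4
   P0   0   -3    0    0    0
   P1   0    0   -1   -2    0
   P2   0    0    0    4    0
   P3   0    3    0    0   -3
   P4   0    0    0    0    3
   P5   2    0    0    0    0
   P6  -2    0    1    0    0
   P7   0    0    1    0    0

Candidate y = [1, 0, 0, 1, 1, 0, 0, 0]; check y·C column-wise:
  col T0: 1·0 + 1·0 + 1·0 + 0·2 + 0·-2 = 0
  col T1: 1·-3 + 1·3 + 1·0 = 0
  col T2: 1·0 + 0·-1 + 1·0 + 1·0 + 0·1 + 0·1 = 0
  col T3: 1·0 + 0·-2 + 0·4 + 1·0 + 1·0 = 0
  col T4: 1·0 + 1·-3 + 1·3 = 0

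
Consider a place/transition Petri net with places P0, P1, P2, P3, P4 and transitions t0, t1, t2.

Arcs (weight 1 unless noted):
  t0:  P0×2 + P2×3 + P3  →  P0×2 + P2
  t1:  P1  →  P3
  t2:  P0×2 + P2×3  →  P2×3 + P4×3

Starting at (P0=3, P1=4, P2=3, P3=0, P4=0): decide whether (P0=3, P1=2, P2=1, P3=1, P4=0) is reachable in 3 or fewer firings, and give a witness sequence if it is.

YES — reachable via ⟨t1, t0, t1⟩ (3 firings)

step 1: fire t1:  (P0=3, P1=4, P2=3, P3=0, P4=0) → (P0=3, P1=3, P2=3, P3=1, P4=0)
step 2: fire t0:  (P0=3, P1=3, P2=3, P3=1, P4=0) → (P0=3, P1=3, P2=1, P3=0, P4=0)
step 3: fire t1:  (P0=3, P1=3, P2=1, P3=0, P4=0) → (P0=3, P1=2, P2=1, P3=1, P4=0)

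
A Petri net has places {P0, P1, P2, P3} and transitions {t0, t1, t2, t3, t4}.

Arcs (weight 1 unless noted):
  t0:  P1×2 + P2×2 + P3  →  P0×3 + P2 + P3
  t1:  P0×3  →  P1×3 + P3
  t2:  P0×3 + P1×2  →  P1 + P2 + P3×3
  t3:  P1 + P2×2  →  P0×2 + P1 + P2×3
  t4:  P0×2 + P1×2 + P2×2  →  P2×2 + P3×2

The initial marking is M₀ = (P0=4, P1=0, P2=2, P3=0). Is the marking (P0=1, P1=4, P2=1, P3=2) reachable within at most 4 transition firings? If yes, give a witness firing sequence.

step 1: fire t1:  (P0=4, P1=0, P2=2, P3=0) → (P0=1, P1=3, P2=2, P3=1)
step 2: fire t0:  (P0=1, P1=3, P2=2, P3=1) → (P0=4, P1=1, P2=1, P3=1)
step 3: fire t1:  (P0=4, P1=1, P2=1, P3=1) → (P0=1, P1=4, P2=1, P3=2)

YES — reachable via ⟨t1, t0, t1⟩ (3 firings)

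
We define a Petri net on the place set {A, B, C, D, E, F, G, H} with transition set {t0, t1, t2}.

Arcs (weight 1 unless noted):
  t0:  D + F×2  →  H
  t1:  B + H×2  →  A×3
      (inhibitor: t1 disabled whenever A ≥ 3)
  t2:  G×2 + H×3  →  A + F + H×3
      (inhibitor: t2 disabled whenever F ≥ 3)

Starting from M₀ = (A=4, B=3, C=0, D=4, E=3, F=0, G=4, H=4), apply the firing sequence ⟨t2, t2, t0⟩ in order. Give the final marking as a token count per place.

(A=6, B=3, C=0, D=3, E=3, F=0, G=0, H=5)

step 1: fire t2:  (A=4, B=3, C=0, D=4, E=3, F=0, G=4, H=4) → (A=5, B=3, C=0, D=4, E=3, F=1, G=2, H=4)
step 2: fire t2:  (A=5, B=3, C=0, D=4, E=3, F=1, G=2, H=4) → (A=6, B=3, C=0, D=4, E=3, F=2, G=0, H=4)
step 3: fire t0:  (A=6, B=3, C=0, D=4, E=3, F=2, G=0, H=4) → (A=6, B=3, C=0, D=3, E=3, F=0, G=0, H=5)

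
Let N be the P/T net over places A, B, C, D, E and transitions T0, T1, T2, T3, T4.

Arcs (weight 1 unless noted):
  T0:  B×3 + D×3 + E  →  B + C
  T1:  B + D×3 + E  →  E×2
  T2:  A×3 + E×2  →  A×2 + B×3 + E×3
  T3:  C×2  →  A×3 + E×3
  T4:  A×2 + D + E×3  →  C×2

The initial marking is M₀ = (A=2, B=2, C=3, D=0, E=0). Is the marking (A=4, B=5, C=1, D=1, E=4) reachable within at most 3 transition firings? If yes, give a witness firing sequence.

NO — not reachable within 3 firings

depth 0: 1 marking
depth 1: 2 markings reached so far
depth 2: 3 markings reached so far
depth 3: 4 markings reached so far
target is not among the 4 markings reachable within 3 steps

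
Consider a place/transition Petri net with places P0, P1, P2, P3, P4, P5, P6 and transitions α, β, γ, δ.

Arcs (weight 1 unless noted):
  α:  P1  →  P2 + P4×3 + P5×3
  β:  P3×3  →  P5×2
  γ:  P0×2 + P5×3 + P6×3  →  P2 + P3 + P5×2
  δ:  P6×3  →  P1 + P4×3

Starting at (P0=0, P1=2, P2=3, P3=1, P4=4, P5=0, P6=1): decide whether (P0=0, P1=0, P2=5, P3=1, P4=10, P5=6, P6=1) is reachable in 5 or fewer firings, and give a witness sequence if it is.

step 1: fire α:  (P0=0, P1=2, P2=3, P3=1, P4=4, P5=0, P6=1) → (P0=0, P1=1, P2=4, P3=1, P4=7, P5=3, P6=1)
step 2: fire α:  (P0=0, P1=1, P2=4, P3=1, P4=7, P5=3, P6=1) → (P0=0, P1=0, P2=5, P3=1, P4=10, P5=6, P6=1)

YES — reachable via ⟨α, α⟩ (2 firings)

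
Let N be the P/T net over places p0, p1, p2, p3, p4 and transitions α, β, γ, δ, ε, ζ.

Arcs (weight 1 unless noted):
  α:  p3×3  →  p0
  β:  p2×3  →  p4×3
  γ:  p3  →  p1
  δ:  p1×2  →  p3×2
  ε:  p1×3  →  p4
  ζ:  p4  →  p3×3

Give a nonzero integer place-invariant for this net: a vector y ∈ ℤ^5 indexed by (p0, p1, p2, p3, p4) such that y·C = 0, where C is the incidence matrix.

Incidence matrix C (rows=places, cols=transitions):
        α    β    γ    δ    ε    ζ
   p0   1    0    0    0    0    0
   p1   0    0    1   -2   -3    0
   p2   0   -3    0    0    0    0
   p3  -3    0   -1    2    0    3
   p4   0    3    0    0    1   -1

Candidate y = [3, 1, 3, 1, 3]; check y·C column-wise:
  col α: 3·1 + 1·0 + 3·0 + 1·-3 + 3·0 = 0
  col β: 3·0 + 1·0 + 3·-3 + 1·0 + 3·3 = 0
  col γ: 3·0 + 1·1 + 3·0 + 1·-1 + 3·0 = 0
  col δ: 3·0 + 1·-2 + 3·0 + 1·2 + 3·0 = 0
  col ε: 3·0 + 1·-3 + 3·0 + 1·0 + 3·1 = 0
  col ζ: 3·0 + 1·0 + 3·0 + 1·3 + 3·-1 = 0

y = (p0:3, p1:1, p2:3, p3:1, p4:3)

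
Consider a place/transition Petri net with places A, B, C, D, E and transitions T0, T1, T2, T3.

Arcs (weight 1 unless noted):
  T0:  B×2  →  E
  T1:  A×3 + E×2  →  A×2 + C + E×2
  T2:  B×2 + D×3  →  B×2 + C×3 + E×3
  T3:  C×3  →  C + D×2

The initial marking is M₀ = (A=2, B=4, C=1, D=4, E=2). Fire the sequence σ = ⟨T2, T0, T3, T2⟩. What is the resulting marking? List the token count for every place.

step 1: fire T2:  (A=2, B=4, C=1, D=4, E=2) → (A=2, B=4, C=4, D=1, E=5)
step 2: fire T0:  (A=2, B=4, C=4, D=1, E=5) → (A=2, B=2, C=4, D=1, E=6)
step 3: fire T3:  (A=2, B=2, C=4, D=1, E=6) → (A=2, B=2, C=2, D=3, E=6)
step 4: fire T2:  (A=2, B=2, C=2, D=3, E=6) → (A=2, B=2, C=5, D=0, E=9)

(A=2, B=2, C=5, D=0, E=9)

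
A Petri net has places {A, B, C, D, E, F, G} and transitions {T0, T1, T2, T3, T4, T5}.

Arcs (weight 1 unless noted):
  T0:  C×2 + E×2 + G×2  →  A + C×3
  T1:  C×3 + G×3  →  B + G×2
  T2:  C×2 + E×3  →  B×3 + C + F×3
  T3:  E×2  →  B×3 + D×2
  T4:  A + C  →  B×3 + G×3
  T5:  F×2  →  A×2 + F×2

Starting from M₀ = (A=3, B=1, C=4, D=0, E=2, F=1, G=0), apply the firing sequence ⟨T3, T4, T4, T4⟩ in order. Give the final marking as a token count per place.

(A=0, B=13, C=1, D=2, E=0, F=1, G=9)

step 1: fire T3:  (A=3, B=1, C=4, D=0, E=2, F=1, G=0) → (A=3, B=4, C=4, D=2, E=0, F=1, G=0)
step 2: fire T4:  (A=3, B=4, C=4, D=2, E=0, F=1, G=0) → (A=2, B=7, C=3, D=2, E=0, F=1, G=3)
step 3: fire T4:  (A=2, B=7, C=3, D=2, E=0, F=1, G=3) → (A=1, B=10, C=2, D=2, E=0, F=1, G=6)
step 4: fire T4:  (A=1, B=10, C=2, D=2, E=0, F=1, G=6) → (A=0, B=13, C=1, D=2, E=0, F=1, G=9)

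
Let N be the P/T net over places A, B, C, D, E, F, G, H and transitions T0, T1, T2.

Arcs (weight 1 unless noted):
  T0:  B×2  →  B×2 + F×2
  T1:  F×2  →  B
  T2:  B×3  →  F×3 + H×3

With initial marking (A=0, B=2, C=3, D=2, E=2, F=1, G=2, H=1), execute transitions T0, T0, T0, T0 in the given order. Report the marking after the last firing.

(A=0, B=2, C=3, D=2, E=2, F=9, G=2, H=1)

step 1: fire T0:  (A=0, B=2, C=3, D=2, E=2, F=1, G=2, H=1) → (A=0, B=2, C=3, D=2, E=2, F=3, G=2, H=1)
step 2: fire T0:  (A=0, B=2, C=3, D=2, E=2, F=3, G=2, H=1) → (A=0, B=2, C=3, D=2, E=2, F=5, G=2, H=1)
step 3: fire T0:  (A=0, B=2, C=3, D=2, E=2, F=5, G=2, H=1) → (A=0, B=2, C=3, D=2, E=2, F=7, G=2, H=1)
step 4: fire T0:  (A=0, B=2, C=3, D=2, E=2, F=7, G=2, H=1) → (A=0, B=2, C=3, D=2, E=2, F=9, G=2, H=1)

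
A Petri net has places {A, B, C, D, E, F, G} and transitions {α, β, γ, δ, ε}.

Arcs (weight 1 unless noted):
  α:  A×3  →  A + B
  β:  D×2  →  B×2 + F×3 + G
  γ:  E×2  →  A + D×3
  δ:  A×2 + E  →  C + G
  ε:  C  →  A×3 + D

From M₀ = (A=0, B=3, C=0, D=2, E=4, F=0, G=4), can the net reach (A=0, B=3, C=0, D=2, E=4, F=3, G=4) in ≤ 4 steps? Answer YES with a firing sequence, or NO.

depth 0: 1 marking
depth 1: 3 markings reached so far
depth 2: 5 markings reached so far
depth 3: 7 markings reached so far
depth 4: 8 markings reached so far
target is not among the 8 markings reachable within 4 steps

NO — not reachable within 4 firings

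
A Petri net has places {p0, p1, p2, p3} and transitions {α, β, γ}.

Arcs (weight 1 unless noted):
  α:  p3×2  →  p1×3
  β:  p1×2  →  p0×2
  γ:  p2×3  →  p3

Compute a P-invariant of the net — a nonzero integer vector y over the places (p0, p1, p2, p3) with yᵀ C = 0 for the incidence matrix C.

Incidence matrix C (rows=places, cols=transitions):
        α    β    γ
   p0   0    2    0
   p1   3   -2    0
   p2   0    0   -3
   p3  -2    0    1

Candidate y = [2, 2, 1, 3]; check y·C column-wise:
  col α: 2·0 + 2·3 + 1·0 + 3·-2 = 0
  col β: 2·2 + 2·-2 + 1·0 + 3·0 = 0
  col γ: 2·0 + 2·0 + 1·-3 + 3·1 = 0

y = (p0:2, p1:2, p2:1, p3:3)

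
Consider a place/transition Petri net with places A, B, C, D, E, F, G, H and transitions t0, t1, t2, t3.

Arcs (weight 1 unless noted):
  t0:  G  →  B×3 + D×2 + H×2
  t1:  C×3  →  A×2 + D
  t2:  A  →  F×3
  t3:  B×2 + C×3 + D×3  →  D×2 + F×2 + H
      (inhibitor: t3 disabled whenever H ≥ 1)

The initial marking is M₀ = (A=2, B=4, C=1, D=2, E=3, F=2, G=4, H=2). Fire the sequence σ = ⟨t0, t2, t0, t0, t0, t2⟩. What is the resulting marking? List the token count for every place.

step 1: fire t0:  (A=2, B=4, C=1, D=2, E=3, F=2, G=4, H=2) → (A=2, B=7, C=1, D=4, E=3, F=2, G=3, H=4)
step 2: fire t2:  (A=2, B=7, C=1, D=4, E=3, F=2, G=3, H=4) → (A=1, B=7, C=1, D=4, E=3, F=5, G=3, H=4)
step 3: fire t0:  (A=1, B=7, C=1, D=4, E=3, F=5, G=3, H=4) → (A=1, B=10, C=1, D=6, E=3, F=5, G=2, H=6)
step 4: fire t0:  (A=1, B=10, C=1, D=6, E=3, F=5, G=2, H=6) → (A=1, B=13, C=1, D=8, E=3, F=5, G=1, H=8)
step 5: fire t0:  (A=1, B=13, C=1, D=8, E=3, F=5, G=1, H=8) → (A=1, B=16, C=1, D=10, E=3, F=5, G=0, H=10)
step 6: fire t2:  (A=1, B=16, C=1, D=10, E=3, F=5, G=0, H=10) → (A=0, B=16, C=1, D=10, E=3, F=8, G=0, H=10)

(A=0, B=16, C=1, D=10, E=3, F=8, G=0, H=10)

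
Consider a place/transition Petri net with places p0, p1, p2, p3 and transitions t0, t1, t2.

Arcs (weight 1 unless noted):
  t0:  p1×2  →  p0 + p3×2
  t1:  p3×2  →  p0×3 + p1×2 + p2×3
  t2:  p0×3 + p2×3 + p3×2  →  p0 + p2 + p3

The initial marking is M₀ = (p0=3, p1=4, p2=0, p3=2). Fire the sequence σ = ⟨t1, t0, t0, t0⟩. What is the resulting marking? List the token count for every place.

step 1: fire t1:  (p0=3, p1=4, p2=0, p3=2) → (p0=6, p1=6, p2=3, p3=0)
step 2: fire t0:  (p0=6, p1=6, p2=3, p3=0) → (p0=7, p1=4, p2=3, p3=2)
step 3: fire t0:  (p0=7, p1=4, p2=3, p3=2) → (p0=8, p1=2, p2=3, p3=4)
step 4: fire t0:  (p0=8, p1=2, p2=3, p3=4) → (p0=9, p1=0, p2=3, p3=6)

(p0=9, p1=0, p2=3, p3=6)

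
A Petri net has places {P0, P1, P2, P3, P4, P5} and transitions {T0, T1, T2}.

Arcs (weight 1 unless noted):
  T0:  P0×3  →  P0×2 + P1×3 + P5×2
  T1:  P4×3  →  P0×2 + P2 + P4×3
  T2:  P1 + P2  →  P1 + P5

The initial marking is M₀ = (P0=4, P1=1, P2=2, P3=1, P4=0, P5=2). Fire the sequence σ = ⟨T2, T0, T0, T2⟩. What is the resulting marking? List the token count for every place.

(P0=2, P1=7, P2=0, P3=1, P4=0, P5=8)

step 1: fire T2:  (P0=4, P1=1, P2=2, P3=1, P4=0, P5=2) → (P0=4, P1=1, P2=1, P3=1, P4=0, P5=3)
step 2: fire T0:  (P0=4, P1=1, P2=1, P3=1, P4=0, P5=3) → (P0=3, P1=4, P2=1, P3=1, P4=0, P5=5)
step 3: fire T0:  (P0=3, P1=4, P2=1, P3=1, P4=0, P5=5) → (P0=2, P1=7, P2=1, P3=1, P4=0, P5=7)
step 4: fire T2:  (P0=2, P1=7, P2=1, P3=1, P4=0, P5=7) → (P0=2, P1=7, P2=0, P3=1, P4=0, P5=8)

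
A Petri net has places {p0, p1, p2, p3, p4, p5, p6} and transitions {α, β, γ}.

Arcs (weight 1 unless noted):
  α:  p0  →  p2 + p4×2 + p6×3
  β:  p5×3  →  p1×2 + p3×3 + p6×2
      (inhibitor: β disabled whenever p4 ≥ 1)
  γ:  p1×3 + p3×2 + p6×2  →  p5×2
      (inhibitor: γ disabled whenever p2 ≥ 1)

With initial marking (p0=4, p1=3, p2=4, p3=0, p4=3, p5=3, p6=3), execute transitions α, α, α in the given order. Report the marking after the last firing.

(p0=1, p1=3, p2=7, p3=0, p4=9, p5=3, p6=12)

step 1: fire α:  (p0=4, p1=3, p2=4, p3=0, p4=3, p5=3, p6=3) → (p0=3, p1=3, p2=5, p3=0, p4=5, p5=3, p6=6)
step 2: fire α:  (p0=3, p1=3, p2=5, p3=0, p4=5, p5=3, p6=6) → (p0=2, p1=3, p2=6, p3=0, p4=7, p5=3, p6=9)
step 3: fire α:  (p0=2, p1=3, p2=6, p3=0, p4=7, p5=3, p6=9) → (p0=1, p1=3, p2=7, p3=0, p4=9, p5=3, p6=12)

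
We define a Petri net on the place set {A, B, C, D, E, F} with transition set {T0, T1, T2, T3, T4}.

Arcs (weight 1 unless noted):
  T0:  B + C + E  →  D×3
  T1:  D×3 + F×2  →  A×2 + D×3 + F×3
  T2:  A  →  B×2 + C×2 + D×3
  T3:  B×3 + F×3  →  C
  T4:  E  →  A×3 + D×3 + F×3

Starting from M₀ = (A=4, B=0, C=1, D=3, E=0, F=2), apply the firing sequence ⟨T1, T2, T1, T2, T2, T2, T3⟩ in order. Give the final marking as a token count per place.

step 1: fire T1:  (A=4, B=0, C=1, D=3, E=0, F=2) → (A=6, B=0, C=1, D=3, E=0, F=3)
step 2: fire T2:  (A=6, B=0, C=1, D=3, E=0, F=3) → (A=5, B=2, C=3, D=6, E=0, F=3)
step 3: fire T1:  (A=5, B=2, C=3, D=6, E=0, F=3) → (A=7, B=2, C=3, D=6, E=0, F=4)
step 4: fire T2:  (A=7, B=2, C=3, D=6, E=0, F=4) → (A=6, B=4, C=5, D=9, E=0, F=4)
step 5: fire T2:  (A=6, B=4, C=5, D=9, E=0, F=4) → (A=5, B=6, C=7, D=12, E=0, F=4)
step 6: fire T2:  (A=5, B=6, C=7, D=12, E=0, F=4) → (A=4, B=8, C=9, D=15, E=0, F=4)
step 7: fire T3:  (A=4, B=8, C=9, D=15, E=0, F=4) → (A=4, B=5, C=10, D=15, E=0, F=1)

(A=4, B=5, C=10, D=15, E=0, F=1)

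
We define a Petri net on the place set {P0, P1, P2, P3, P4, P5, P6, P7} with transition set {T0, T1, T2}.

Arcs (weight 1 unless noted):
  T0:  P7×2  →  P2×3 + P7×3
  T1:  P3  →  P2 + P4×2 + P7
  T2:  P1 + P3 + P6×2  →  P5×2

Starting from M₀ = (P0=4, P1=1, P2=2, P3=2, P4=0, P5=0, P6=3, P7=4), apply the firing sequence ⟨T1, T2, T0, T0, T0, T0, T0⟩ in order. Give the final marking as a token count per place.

(P0=4, P1=0, P2=18, P3=0, P4=2, P5=2, P6=1, P7=10)

step 1: fire T1:  (P0=4, P1=1, P2=2, P3=2, P4=0, P5=0, P6=3, P7=4) → (P0=4, P1=1, P2=3, P3=1, P4=2, P5=0, P6=3, P7=5)
step 2: fire T2:  (P0=4, P1=1, P2=3, P3=1, P4=2, P5=0, P6=3, P7=5) → (P0=4, P1=0, P2=3, P3=0, P4=2, P5=2, P6=1, P7=5)
step 3: fire T0:  (P0=4, P1=0, P2=3, P3=0, P4=2, P5=2, P6=1, P7=5) → (P0=4, P1=0, P2=6, P3=0, P4=2, P5=2, P6=1, P7=6)
step 4: fire T0:  (P0=4, P1=0, P2=6, P3=0, P4=2, P5=2, P6=1, P7=6) → (P0=4, P1=0, P2=9, P3=0, P4=2, P5=2, P6=1, P7=7)
step 5: fire T0:  (P0=4, P1=0, P2=9, P3=0, P4=2, P5=2, P6=1, P7=7) → (P0=4, P1=0, P2=12, P3=0, P4=2, P5=2, P6=1, P7=8)
step 6: fire T0:  (P0=4, P1=0, P2=12, P3=0, P4=2, P5=2, P6=1, P7=8) → (P0=4, P1=0, P2=15, P3=0, P4=2, P5=2, P6=1, P7=9)
step 7: fire T0:  (P0=4, P1=0, P2=15, P3=0, P4=2, P5=2, P6=1, P7=9) → (P0=4, P1=0, P2=18, P3=0, P4=2, P5=2, P6=1, P7=10)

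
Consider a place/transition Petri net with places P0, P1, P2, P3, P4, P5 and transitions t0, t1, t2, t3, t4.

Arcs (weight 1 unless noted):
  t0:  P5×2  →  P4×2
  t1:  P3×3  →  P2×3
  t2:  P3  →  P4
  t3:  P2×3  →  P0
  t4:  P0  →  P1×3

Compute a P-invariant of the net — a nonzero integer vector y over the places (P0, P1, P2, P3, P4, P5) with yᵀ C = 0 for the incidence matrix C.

Incidence matrix C (rows=places, cols=transitions):
       t0   t1   t2   t3   t4
   P0   0    0    0    1   -1
   P1   0    0    0    0    3
   P2   0    3    0   -3    0
   P3   0   -3   -1    0    0
   P4   2    0    1    0    0
   P5  -2    0    0    0    0

Candidate y = [3, 1, 1, 1, 1, 1]; check y·C column-wise:
  col t0: 3·0 + 1·0 + 1·0 + 1·0 + 1·2 + 1·-2 = 0
  col t1: 3·0 + 1·0 + 1·3 + 1·-3 + 1·0 + 1·0 = 0
  col t2: 3·0 + 1·0 + 1·0 + 1·-1 + 1·1 + 1·0 = 0
  col t3: 3·1 + 1·0 + 1·-3 + 1·0 + 1·0 + 1·0 = 0
  col t4: 3·-1 + 1·3 + 1·0 + 1·0 + 1·0 + 1·0 = 0

y = (P0:3, P1:1, P2:1, P3:1, P4:1, P5:1)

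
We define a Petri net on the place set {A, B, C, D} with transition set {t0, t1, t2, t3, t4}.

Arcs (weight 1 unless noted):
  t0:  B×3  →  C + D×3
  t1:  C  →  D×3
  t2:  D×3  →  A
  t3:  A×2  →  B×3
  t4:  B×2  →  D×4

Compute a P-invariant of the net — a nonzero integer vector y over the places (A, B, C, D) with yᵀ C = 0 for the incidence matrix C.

Incidence matrix C (rows=places, cols=transitions):
       t0   t1   t2   t3   t4
    A   0    0    1   -2    0
    B  -3    0    0    3   -2
    C   1   -1    0    0    0
    D   3    3   -3    0    4

Candidate y = [3, 2, 3, 1]; check y·C column-wise:
  col t0: 3·0 + 2·-3 + 3·1 + 1·3 = 0
  col t1: 3·0 + 2·0 + 3·-1 + 1·3 = 0
  col t2: 3·1 + 2·0 + 3·0 + 1·-3 = 0
  col t3: 3·-2 + 2·3 + 3·0 + 1·0 = 0
  col t4: 3·0 + 2·-2 + 3·0 + 1·4 = 0

y = (A:3, B:2, C:3, D:1)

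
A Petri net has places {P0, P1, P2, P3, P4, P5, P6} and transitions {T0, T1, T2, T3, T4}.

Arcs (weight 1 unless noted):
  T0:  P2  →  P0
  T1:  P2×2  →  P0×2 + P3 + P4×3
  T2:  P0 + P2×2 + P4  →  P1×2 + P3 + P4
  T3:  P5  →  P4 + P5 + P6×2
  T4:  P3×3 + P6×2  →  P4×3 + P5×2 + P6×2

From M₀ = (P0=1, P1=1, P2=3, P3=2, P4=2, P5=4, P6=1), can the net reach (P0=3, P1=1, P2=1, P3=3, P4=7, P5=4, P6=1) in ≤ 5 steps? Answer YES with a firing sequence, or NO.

depth 0: 1 marking
depth 1: 5 markings reached so far
depth 2: 12 markings reached so far
depth 3: 22 markings reached so far
depth 4: 34 markings reached so far
depth 5: 46 markings reached so far
target is not among the 46 markings reachable within 5 steps

NO — not reachable within 5 firings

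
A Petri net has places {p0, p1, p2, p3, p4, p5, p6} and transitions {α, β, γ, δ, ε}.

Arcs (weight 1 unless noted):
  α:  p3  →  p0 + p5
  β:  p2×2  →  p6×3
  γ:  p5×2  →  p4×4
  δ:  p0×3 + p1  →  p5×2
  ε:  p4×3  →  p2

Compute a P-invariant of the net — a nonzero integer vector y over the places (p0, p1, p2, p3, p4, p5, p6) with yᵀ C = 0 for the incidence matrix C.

y = (p0:1, p1:-3, p2:0, p3:1, p4:0, p5:0, p6:0)

Incidence matrix C (rows=places, cols=transitions):
        α    β    γ    δ    ε
   p0   1    0    0   -3    0
   p1   0    0    0   -1    0
   p2   0   -2    0    0    1
   p3  -1    0    0    0    0
   p4   0    0    4    0   -3
   p5   1    0   -2    2    0
   p6   0    3    0    0    0

Candidate y = [1, -3, 0, 1, 0, 0, 0]; check y·C column-wise:
  col α: 1·1 + -3·0 + 1·-1 + 0·1 = 0
  col β: 1·0 + -3·0 + 0·-2 + 1·0 + 0·3 = 0
  col γ: 1·0 + -3·0 + 1·0 + 0·4 + 0·-2 = 0
  col δ: 1·-3 + -3·-1 + 1·0 + 0·2 = 0
  col ε: 1·0 + -3·0 + 0·1 + 1·0 + 0·-3 = 0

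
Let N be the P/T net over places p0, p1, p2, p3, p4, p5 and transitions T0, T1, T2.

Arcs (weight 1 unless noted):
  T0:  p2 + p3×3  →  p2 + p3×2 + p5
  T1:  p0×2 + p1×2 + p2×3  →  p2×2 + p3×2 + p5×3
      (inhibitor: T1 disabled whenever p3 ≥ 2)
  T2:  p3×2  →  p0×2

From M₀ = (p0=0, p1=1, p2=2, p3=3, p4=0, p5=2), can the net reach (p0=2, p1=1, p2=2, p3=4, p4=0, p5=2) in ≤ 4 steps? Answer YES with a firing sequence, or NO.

NO — not reachable within 4 firings

depth 0: 1 marking
depth 1: 3 markings reached so far
depth 2: 4 markings reached so far
depth 3: 4 markings reached so far
(frontier empty at depth 3; search complete)
target is not among the 4 markings reachable within 4 steps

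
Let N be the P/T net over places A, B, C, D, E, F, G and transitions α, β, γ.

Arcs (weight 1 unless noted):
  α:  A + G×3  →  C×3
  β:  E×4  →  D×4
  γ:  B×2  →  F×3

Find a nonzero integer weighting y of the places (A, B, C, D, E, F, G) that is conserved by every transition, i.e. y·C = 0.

y = (A:3, B:0, C:1, D:0, E:0, F:0, G:0)

Incidence matrix C (rows=places, cols=transitions):
        α    β    γ
    A  -1    0    0
    B   0    0   -2
    C   3    0    0
    D   0    4    0
    E   0   -4    0
    F   0    0    3
    G  -3    0    0

Candidate y = [3, 0, 1, 0, 0, 0, 0]; check y·C column-wise:
  col α: 3·-1 + 1·3 + 0·-3 = 0
  col β: 3·0 + 1·0 + 0·4 + 0·-4 = 0
  col γ: 3·0 + 0·-2 + 1·0 + 0·3 = 0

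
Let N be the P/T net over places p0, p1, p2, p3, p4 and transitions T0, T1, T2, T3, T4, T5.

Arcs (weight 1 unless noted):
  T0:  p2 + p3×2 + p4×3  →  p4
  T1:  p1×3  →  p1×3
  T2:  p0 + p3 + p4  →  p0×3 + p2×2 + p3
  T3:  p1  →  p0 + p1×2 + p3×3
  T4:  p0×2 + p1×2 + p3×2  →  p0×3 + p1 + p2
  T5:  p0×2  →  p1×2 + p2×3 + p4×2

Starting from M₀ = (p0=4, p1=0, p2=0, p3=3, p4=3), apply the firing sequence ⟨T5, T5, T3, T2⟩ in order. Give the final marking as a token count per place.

step 1: fire T5:  (p0=4, p1=0, p2=0, p3=3, p4=3) → (p0=2, p1=2, p2=3, p3=3, p4=5)
step 2: fire T5:  (p0=2, p1=2, p2=3, p3=3, p4=5) → (p0=0, p1=4, p2=6, p3=3, p4=7)
step 3: fire T3:  (p0=0, p1=4, p2=6, p3=3, p4=7) → (p0=1, p1=5, p2=6, p3=6, p4=7)
step 4: fire T2:  (p0=1, p1=5, p2=6, p3=6, p4=7) → (p0=3, p1=5, p2=8, p3=6, p4=6)

(p0=3, p1=5, p2=8, p3=6, p4=6)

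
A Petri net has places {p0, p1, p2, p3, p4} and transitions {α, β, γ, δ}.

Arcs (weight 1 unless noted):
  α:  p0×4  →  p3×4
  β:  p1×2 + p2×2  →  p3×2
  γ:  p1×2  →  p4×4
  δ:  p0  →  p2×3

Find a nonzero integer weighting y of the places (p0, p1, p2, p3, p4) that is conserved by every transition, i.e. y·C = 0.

y = (p0:3, p1:2, p2:1, p3:3, p4:1)

Incidence matrix C (rows=places, cols=transitions):
        α    β    γ    δ
   p0  -4    0    0   -1
   p1   0   -2   -2    0
   p2   0   -2    0    3
   p3   4    2    0    0
   p4   0    0    4    0

Candidate y = [3, 2, 1, 3, 1]; check y·C column-wise:
  col α: 3·-4 + 2·0 + 1·0 + 3·4 + 1·0 = 0
  col β: 3·0 + 2·-2 + 1·-2 + 3·2 + 1·0 = 0
  col γ: 3·0 + 2·-2 + 1·0 + 3·0 + 1·4 = 0
  col δ: 3·-1 + 2·0 + 1·3 + 3·0 + 1·0 = 0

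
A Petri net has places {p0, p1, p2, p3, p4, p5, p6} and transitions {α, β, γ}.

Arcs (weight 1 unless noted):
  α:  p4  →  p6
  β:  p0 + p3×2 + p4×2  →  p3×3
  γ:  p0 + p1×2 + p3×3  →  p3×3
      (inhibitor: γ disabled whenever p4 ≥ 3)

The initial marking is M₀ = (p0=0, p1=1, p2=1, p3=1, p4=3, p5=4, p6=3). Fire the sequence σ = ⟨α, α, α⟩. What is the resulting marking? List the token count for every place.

(p0=0, p1=1, p2=1, p3=1, p4=0, p5=4, p6=6)

step 1: fire α:  (p0=0, p1=1, p2=1, p3=1, p4=3, p5=4, p6=3) → (p0=0, p1=1, p2=1, p3=1, p4=2, p5=4, p6=4)
step 2: fire α:  (p0=0, p1=1, p2=1, p3=1, p4=2, p5=4, p6=4) → (p0=0, p1=1, p2=1, p3=1, p4=1, p5=4, p6=5)
step 3: fire α:  (p0=0, p1=1, p2=1, p3=1, p4=1, p5=4, p6=5) → (p0=0, p1=1, p2=1, p3=1, p4=0, p5=4, p6=6)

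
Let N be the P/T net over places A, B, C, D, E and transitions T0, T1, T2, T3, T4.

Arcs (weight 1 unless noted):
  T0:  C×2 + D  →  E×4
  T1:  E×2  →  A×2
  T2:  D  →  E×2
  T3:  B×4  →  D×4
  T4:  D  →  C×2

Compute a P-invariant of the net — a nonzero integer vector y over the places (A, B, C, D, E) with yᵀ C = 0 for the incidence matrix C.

y = (A:1, B:2, C:1, D:2, E:1)

Incidence matrix C (rows=places, cols=transitions):
       T0   T1   T2   T3   T4
    A   0    2    0    0    0
    B   0    0    0   -4    0
    C  -2    0    0    0    2
    D  -1    0   -1    4   -1
    E   4   -2    2    0    0

Candidate y = [1, 2, 1, 2, 1]; check y·C column-wise:
  col T0: 1·0 + 2·0 + 1·-2 + 2·-1 + 1·4 = 0
  col T1: 1·2 + 2·0 + 1·0 + 2·0 + 1·-2 = 0
  col T2: 1·0 + 2·0 + 1·0 + 2·-1 + 1·2 = 0
  col T3: 1·0 + 2·-4 + 1·0 + 2·4 + 1·0 = 0
  col T4: 1·0 + 2·0 + 1·2 + 2·-1 + 1·0 = 0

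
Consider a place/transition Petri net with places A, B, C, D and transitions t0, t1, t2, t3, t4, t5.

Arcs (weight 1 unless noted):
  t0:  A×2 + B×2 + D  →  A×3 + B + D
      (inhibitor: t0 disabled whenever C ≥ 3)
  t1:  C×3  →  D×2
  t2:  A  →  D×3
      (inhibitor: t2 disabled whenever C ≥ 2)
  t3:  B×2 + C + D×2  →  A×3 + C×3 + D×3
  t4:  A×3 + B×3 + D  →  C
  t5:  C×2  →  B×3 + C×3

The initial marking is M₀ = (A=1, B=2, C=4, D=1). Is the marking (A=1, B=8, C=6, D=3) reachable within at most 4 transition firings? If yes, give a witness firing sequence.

depth 0: 1 marking
depth 1: 3 markings reached so far
depth 2: 7 markings reached so far
depth 3: 12 markings reached so far
depth 4: 21 markings reached so far
target is not among the 21 markings reachable within 4 steps

NO — not reachable within 4 firings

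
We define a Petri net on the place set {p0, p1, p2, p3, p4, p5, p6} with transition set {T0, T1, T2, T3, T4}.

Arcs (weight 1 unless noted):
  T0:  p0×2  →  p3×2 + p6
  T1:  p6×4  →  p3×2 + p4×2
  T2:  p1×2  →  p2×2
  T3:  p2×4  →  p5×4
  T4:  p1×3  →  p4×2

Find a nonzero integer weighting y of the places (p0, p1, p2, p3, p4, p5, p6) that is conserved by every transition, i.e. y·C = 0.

y = (p0:3, p1:-2, p2:-2, p3:3, p4:-3, p5:-2, p6:0)

Incidence matrix C (rows=places, cols=transitions):
       T0   T1   T2   T3   T4
   p0  -2    0    0    0    0
   p1   0    0   -2    0   -3
   p2   0    0    2   -4    0
   p3   2    2    0    0    0
   p4   0    2    0    0    2
   p5   0    0    0    4    0
   p6   1   -4    0    0    0

Candidate y = [3, -2, -2, 3, -3, -2, 0]; check y·C column-wise:
  col T0: 3·-2 + -2·0 + -2·0 + 3·2 + -3·0 + -2·0 + 0·1 = 0
  col T1: 3·0 + -2·0 + -2·0 + 3·2 + -3·2 + -2·0 + 0·-4 = 0
  col T2: 3·0 + -2·-2 + -2·2 + 3·0 + -3·0 + -2·0 = 0
  col T3: 3·0 + -2·0 + -2·-4 + 3·0 + -3·0 + -2·4 = 0
  col T4: 3·0 + -2·-3 + -2·0 + 3·0 + -3·2 + -2·0 = 0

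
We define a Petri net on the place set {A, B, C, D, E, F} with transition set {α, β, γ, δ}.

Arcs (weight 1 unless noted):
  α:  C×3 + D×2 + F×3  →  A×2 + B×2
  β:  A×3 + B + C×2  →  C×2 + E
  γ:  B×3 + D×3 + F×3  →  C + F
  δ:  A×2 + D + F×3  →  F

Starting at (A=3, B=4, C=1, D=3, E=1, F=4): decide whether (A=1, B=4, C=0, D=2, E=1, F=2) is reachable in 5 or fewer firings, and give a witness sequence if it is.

depth 0: 1 marking
depth 1: 3 markings reached so far
depth 2: 4 markings reached so far
depth 3: 4 markings reached so far
(frontier empty at depth 3; search complete)
target is not among the 4 markings reachable within 5 steps

NO — not reachable within 5 firings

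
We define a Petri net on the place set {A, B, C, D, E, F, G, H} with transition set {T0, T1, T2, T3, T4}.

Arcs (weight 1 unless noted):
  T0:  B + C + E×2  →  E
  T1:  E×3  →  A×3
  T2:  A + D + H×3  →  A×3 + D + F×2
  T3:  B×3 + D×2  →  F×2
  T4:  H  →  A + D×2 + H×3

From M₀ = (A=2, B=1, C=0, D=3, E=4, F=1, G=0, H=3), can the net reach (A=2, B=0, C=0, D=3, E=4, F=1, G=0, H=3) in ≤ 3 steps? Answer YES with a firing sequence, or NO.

depth 0: 1 marking
depth 1: 4 markings reached so far
depth 2: 8 markings reached so far
depth 3: 12 markings reached so far
target is not among the 12 markings reachable within 3 steps

NO — not reachable within 3 firings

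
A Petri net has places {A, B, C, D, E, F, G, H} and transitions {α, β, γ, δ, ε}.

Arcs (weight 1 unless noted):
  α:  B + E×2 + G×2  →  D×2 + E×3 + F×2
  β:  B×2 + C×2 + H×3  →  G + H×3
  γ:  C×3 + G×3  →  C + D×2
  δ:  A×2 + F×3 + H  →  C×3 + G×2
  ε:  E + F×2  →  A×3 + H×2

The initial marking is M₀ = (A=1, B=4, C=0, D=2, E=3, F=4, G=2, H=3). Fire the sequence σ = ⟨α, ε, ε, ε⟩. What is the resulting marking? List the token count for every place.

(A=10, B=3, C=0, D=4, E=1, F=0, G=0, H=9)

step 1: fire α:  (A=1, B=4, C=0, D=2, E=3, F=4, G=2, H=3) → (A=1, B=3, C=0, D=4, E=4, F=6, G=0, H=3)
step 2: fire ε:  (A=1, B=3, C=0, D=4, E=4, F=6, G=0, H=3) → (A=4, B=3, C=0, D=4, E=3, F=4, G=0, H=5)
step 3: fire ε:  (A=4, B=3, C=0, D=4, E=3, F=4, G=0, H=5) → (A=7, B=3, C=0, D=4, E=2, F=2, G=0, H=7)
step 4: fire ε:  (A=7, B=3, C=0, D=4, E=2, F=2, G=0, H=7) → (A=10, B=3, C=0, D=4, E=1, F=0, G=0, H=9)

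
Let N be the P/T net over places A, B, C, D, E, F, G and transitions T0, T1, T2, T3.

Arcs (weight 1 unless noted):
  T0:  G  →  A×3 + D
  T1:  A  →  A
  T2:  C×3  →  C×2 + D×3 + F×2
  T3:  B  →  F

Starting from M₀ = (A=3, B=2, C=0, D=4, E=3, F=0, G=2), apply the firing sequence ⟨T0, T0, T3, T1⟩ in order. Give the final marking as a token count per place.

step 1: fire T0:  (A=3, B=2, C=0, D=4, E=3, F=0, G=2) → (A=6, B=2, C=0, D=5, E=3, F=0, G=1)
step 2: fire T0:  (A=6, B=2, C=0, D=5, E=3, F=0, G=1) → (A=9, B=2, C=0, D=6, E=3, F=0, G=0)
step 3: fire T3:  (A=9, B=2, C=0, D=6, E=3, F=0, G=0) → (A=9, B=1, C=0, D=6, E=3, F=1, G=0)
step 4: fire T1:  (A=9, B=1, C=0, D=6, E=3, F=1, G=0) → (A=9, B=1, C=0, D=6, E=3, F=1, G=0)

(A=9, B=1, C=0, D=6, E=3, F=1, G=0)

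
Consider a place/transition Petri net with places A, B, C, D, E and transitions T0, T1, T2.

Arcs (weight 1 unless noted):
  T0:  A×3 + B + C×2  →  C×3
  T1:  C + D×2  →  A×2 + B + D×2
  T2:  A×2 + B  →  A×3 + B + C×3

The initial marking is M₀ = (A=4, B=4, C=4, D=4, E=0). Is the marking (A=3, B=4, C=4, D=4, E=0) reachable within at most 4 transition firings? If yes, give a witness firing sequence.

YES — reachable via ⟨T0, T1⟩ (2 firings)

step 1: fire T0:  (A=4, B=4, C=4, D=4, E=0) → (A=1, B=3, C=5, D=4, E=0)
step 2: fire T1:  (A=1, B=3, C=5, D=4, E=0) → (A=3, B=4, C=4, D=4, E=0)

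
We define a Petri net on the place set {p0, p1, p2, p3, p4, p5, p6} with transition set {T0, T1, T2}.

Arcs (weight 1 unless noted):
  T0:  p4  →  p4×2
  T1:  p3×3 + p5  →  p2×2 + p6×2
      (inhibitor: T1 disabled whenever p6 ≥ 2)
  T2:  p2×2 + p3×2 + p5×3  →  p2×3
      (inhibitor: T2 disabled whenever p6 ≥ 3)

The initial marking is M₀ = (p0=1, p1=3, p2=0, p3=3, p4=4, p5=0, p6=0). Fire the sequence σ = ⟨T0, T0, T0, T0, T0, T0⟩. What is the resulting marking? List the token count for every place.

(p0=1, p1=3, p2=0, p3=3, p4=10, p5=0, p6=0)

step 1: fire T0:  (p0=1, p1=3, p2=0, p3=3, p4=4, p5=0, p6=0) → (p0=1, p1=3, p2=0, p3=3, p4=5, p5=0, p6=0)
step 2: fire T0:  (p0=1, p1=3, p2=0, p3=3, p4=5, p5=0, p6=0) → (p0=1, p1=3, p2=0, p3=3, p4=6, p5=0, p6=0)
step 3: fire T0:  (p0=1, p1=3, p2=0, p3=3, p4=6, p5=0, p6=0) → (p0=1, p1=3, p2=0, p3=3, p4=7, p5=0, p6=0)
step 4: fire T0:  (p0=1, p1=3, p2=0, p3=3, p4=7, p5=0, p6=0) → (p0=1, p1=3, p2=0, p3=3, p4=8, p5=0, p6=0)
step 5: fire T0:  (p0=1, p1=3, p2=0, p3=3, p4=8, p5=0, p6=0) → (p0=1, p1=3, p2=0, p3=3, p4=9, p5=0, p6=0)
step 6: fire T0:  (p0=1, p1=3, p2=0, p3=3, p4=9, p5=0, p6=0) → (p0=1, p1=3, p2=0, p3=3, p4=10, p5=0, p6=0)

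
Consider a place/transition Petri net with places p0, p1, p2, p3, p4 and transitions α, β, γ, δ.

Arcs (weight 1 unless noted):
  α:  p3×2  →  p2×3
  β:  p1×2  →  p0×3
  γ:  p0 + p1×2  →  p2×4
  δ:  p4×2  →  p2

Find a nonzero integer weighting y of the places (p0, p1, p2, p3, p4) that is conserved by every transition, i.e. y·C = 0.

y = (p0:2, p1:3, p2:2, p3:3, p4:1)

Incidence matrix C (rows=places, cols=transitions):
        α    β    γ    δ
   p0   0    3   -1    0
   p1   0   -2   -2    0
   p2   3    0    4    1
   p3  -2    0    0    0
   p4   0    0    0   -2

Candidate y = [2, 3, 2, 3, 1]; check y·C column-wise:
  col α: 2·0 + 3·0 + 2·3 + 3·-2 + 1·0 = 0
  col β: 2·3 + 3·-2 + 2·0 + 3·0 + 1·0 = 0
  col γ: 2·-1 + 3·-2 + 2·4 + 3·0 + 1·0 = 0
  col δ: 2·0 + 3·0 + 2·1 + 3·0 + 1·-2 = 0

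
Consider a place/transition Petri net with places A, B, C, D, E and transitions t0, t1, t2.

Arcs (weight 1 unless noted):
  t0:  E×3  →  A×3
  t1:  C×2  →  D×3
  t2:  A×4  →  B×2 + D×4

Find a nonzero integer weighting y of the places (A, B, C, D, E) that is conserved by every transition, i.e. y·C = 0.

Incidence matrix C (rows=places, cols=transitions):
       t0   t1   t2
    A   3    0   -4
    B   0    0    2
    C   0   -2    0
    D   0    3    4
    E  -3    0    0

Candidate y = [0, 4, -3, -2, 0]; check y·C column-wise:
  col t0: 0·3 + 4·0 + -3·0 + -2·0 + 0·-3 = 0
  col t1: 4·0 + -3·-2 + -2·3 = 0
  col t2: 0·-4 + 4·2 + -3·0 + -2·4 = 0

y = (A:0, B:4, C:-3, D:-2, E:0)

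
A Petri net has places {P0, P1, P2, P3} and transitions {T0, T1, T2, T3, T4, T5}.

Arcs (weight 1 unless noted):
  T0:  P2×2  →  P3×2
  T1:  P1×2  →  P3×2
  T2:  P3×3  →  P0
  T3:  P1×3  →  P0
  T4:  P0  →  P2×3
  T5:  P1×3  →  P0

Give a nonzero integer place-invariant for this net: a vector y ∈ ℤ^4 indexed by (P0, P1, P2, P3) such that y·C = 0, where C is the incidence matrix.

y = (P0:3, P1:1, P2:1, P3:1)

Incidence matrix C (rows=places, cols=transitions):
       T0   T1   T2   T3   T4   T5
   P0   0    0    1    1   -1    1
   P1   0   -2    0   -3    0   -3
   P2  -2    0    0    0    3    0
   P3   2    2   -3    0    0    0

Candidate y = [3, 1, 1, 1]; check y·C column-wise:
  col T0: 3·0 + 1·0 + 1·-2 + 1·2 = 0
  col T1: 3·0 + 1·-2 + 1·0 + 1·2 = 0
  col T2: 3·1 + 1·0 + 1·0 + 1·-3 = 0
  col T3: 3·1 + 1·-3 + 1·0 + 1·0 = 0
  col T4: 3·-1 + 1·0 + 1·3 + 1·0 = 0
  col T5: 3·1 + 1·-3 + 1·0 + 1·0 = 0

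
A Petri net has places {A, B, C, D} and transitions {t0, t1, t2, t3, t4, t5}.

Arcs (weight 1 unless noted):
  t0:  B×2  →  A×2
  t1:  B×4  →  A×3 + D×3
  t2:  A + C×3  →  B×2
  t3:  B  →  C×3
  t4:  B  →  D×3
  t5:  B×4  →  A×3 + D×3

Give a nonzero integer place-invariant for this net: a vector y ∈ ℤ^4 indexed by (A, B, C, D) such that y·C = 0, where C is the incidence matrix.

Incidence matrix C (rows=places, cols=transitions):
       t0   t1   t2   t3   t4   t5
    A   2    3   -1    0    0    3
    B  -2   -4    2   -1   -1   -4
    C   0    0   -3    3    0    0
    D   0    3    0    0    3    3

Candidate y = [3, 3, 1, 1]; check y·C column-wise:
  col t0: 3·2 + 3·-2 + 1·0 + 1·0 = 0
  col t1: 3·3 + 3·-4 + 1·0 + 1·3 = 0
  col t2: 3·-1 + 3·2 + 1·-3 + 1·0 = 0
  col t3: 3·0 + 3·-1 + 1·3 + 1·0 = 0
  col t4: 3·0 + 3·-1 + 1·0 + 1·3 = 0
  col t5: 3·3 + 3·-4 + 1·0 + 1·3 = 0

y = (A:3, B:3, C:1, D:1)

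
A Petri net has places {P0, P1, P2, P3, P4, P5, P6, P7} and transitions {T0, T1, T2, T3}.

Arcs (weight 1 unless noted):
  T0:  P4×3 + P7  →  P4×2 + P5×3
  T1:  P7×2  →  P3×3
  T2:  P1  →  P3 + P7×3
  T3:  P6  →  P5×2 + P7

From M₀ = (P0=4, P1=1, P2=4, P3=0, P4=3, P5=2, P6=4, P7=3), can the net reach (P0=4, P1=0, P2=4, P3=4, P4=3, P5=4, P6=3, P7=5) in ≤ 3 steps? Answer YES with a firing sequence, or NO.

step 1: fire T1:  (P0=4, P1=1, P2=4, P3=0, P4=3, P5=2, P6=4, P7=3) → (P0=4, P1=1, P2=4, P3=3, P4=3, P5=2, P6=4, P7=1)
step 2: fire T2:  (P0=4, P1=1, P2=4, P3=3, P4=3, P5=2, P6=4, P7=1) → (P0=4, P1=0, P2=4, P3=4, P4=3, P5=2, P6=4, P7=4)
step 3: fire T3:  (P0=4, P1=0, P2=4, P3=4, P4=3, P5=2, P6=4, P7=4) → (P0=4, P1=0, P2=4, P3=4, P4=3, P5=4, P6=3, P7=5)

YES — reachable via ⟨T1, T2, T3⟩ (3 firings)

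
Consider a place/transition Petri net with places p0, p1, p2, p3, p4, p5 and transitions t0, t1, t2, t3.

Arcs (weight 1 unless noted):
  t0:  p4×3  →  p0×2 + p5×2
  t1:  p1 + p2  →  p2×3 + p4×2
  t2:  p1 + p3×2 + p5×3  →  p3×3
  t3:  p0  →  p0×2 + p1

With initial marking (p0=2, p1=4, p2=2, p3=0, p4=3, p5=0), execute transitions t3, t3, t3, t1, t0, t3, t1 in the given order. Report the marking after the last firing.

step 1: fire t3:  (p0=2, p1=4, p2=2, p3=0, p4=3, p5=0) → (p0=3, p1=5, p2=2, p3=0, p4=3, p5=0)
step 2: fire t3:  (p0=3, p1=5, p2=2, p3=0, p4=3, p5=0) → (p0=4, p1=6, p2=2, p3=0, p4=3, p5=0)
step 3: fire t3:  (p0=4, p1=6, p2=2, p3=0, p4=3, p5=0) → (p0=5, p1=7, p2=2, p3=0, p4=3, p5=0)
step 4: fire t1:  (p0=5, p1=7, p2=2, p3=0, p4=3, p5=0) → (p0=5, p1=6, p2=4, p3=0, p4=5, p5=0)
step 5: fire t0:  (p0=5, p1=6, p2=4, p3=0, p4=5, p5=0) → (p0=7, p1=6, p2=4, p3=0, p4=2, p5=2)
step 6: fire t3:  (p0=7, p1=6, p2=4, p3=0, p4=2, p5=2) → (p0=8, p1=7, p2=4, p3=0, p4=2, p5=2)
step 7: fire t1:  (p0=8, p1=7, p2=4, p3=0, p4=2, p5=2) → (p0=8, p1=6, p2=6, p3=0, p4=4, p5=2)

(p0=8, p1=6, p2=6, p3=0, p4=4, p5=2)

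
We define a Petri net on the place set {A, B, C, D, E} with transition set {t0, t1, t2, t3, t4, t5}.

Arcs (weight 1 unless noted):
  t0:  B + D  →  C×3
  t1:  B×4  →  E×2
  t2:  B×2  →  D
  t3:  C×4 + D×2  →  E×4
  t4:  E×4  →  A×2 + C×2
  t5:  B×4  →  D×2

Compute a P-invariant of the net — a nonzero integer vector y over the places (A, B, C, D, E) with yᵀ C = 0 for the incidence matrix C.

Incidence matrix C (rows=places, cols=transitions):
       t0   t1   t2   t3   t4   t5
    A   0    0    0    0    2    0
    B  -1   -4   -2    0    0   -4
    C   3    0    0   -4    2    0
    D  -1    0    1   -2    0    2
    E   0    2    0    4   -4    0

Candidate y = [3, 1, 1, 2, 2]; check y·C column-wise:
  col t0: 3·0 + 1·-1 + 1·3 + 2·-1 + 2·0 = 0
  col t1: 3·0 + 1·-4 + 1·0 + 2·0 + 2·2 = 0
  col t2: 3·0 + 1·-2 + 1·0 + 2·1 + 2·0 = 0
  col t3: 3·0 + 1·0 + 1·-4 + 2·-2 + 2·4 = 0
  col t4: 3·2 + 1·0 + 1·2 + 2·0 + 2·-4 = 0
  col t5: 3·0 + 1·-4 + 1·0 + 2·2 + 2·0 = 0

y = (A:3, B:1, C:1, D:2, E:2)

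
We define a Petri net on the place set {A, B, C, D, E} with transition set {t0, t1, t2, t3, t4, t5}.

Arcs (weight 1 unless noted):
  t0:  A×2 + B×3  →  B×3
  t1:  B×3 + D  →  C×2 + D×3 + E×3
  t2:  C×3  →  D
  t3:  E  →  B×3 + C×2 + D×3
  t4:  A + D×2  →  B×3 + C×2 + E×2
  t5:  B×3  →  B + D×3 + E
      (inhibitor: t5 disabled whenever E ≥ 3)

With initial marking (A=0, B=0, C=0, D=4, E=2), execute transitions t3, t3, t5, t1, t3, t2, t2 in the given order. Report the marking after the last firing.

step 1: fire t3:  (A=0, B=0, C=0, D=4, E=2) → (A=0, B=3, C=2, D=7, E=1)
step 2: fire t3:  (A=0, B=3, C=2, D=7, E=1) → (A=0, B=6, C=4, D=10, E=0)
step 3: fire t5:  (A=0, B=6, C=4, D=10, E=0) → (A=0, B=4, C=4, D=13, E=1)
step 4: fire t1:  (A=0, B=4, C=4, D=13, E=1) → (A=0, B=1, C=6, D=15, E=4)
step 5: fire t3:  (A=0, B=1, C=6, D=15, E=4) → (A=0, B=4, C=8, D=18, E=3)
step 6: fire t2:  (A=0, B=4, C=8, D=18, E=3) → (A=0, B=4, C=5, D=19, E=3)
step 7: fire t2:  (A=0, B=4, C=5, D=19, E=3) → (A=0, B=4, C=2, D=20, E=3)

(A=0, B=4, C=2, D=20, E=3)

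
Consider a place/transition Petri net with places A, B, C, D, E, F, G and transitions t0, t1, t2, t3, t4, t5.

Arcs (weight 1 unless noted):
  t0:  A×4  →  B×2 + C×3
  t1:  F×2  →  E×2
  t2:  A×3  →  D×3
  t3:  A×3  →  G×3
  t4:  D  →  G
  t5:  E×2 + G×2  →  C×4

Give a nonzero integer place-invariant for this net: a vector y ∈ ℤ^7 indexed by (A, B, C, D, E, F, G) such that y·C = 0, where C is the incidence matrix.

Incidence matrix C (rows=places, cols=transitions):
       t0   t1   t2   t3   t4   t5
    A  -4    0   -3   -3    0    0
    B   2    0    0    0    0    0
    C   3    0    0    0    0    4
    D   0    0    3    0   -1    0
    E   0    2    0    0    0   -2
    F   0   -2    0    0    0    0
    G   0    0    0    3    1   -2

Candidate y = [0, 3, -2, 0, -4, -4, 0]; check y·C column-wise:
  col t0: 0·-4 + 3·2 + -2·3 + -4·0 + -4·0 = 0
  col t1: 3·0 + -2·0 + -4·2 + -4·-2 = 0
  col t2: 0·-3 + 3·0 + -2·0 + 0·3 + -4·0 + -4·0 = 0
  col t3: 0·-3 + 3·0 + -2·0 + -4·0 + -4·0 + 0·3 = 0
  col t4: 3·0 + -2·0 + 0·-1 + -4·0 + -4·0 + 0·1 = 0
  col t5: 3·0 + -2·4 + -4·-2 + -4·0 + 0·-2 = 0

y = (A:0, B:3, C:-2, D:0, E:-4, F:-4, G:0)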